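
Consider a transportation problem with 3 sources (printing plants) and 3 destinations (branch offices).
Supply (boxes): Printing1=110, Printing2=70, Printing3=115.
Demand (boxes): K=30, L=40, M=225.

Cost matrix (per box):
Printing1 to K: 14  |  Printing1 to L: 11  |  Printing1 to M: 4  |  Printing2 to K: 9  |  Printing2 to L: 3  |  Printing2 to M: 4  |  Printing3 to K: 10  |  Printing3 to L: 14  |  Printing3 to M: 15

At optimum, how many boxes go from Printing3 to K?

30

Optimal shipments:
  Printing1 to M: 110 boxes
  Printing2 to M: 70 boxes
  Printing3 to K: 30 boxes
  Printing3 to L: 40 boxes
  Printing3 to M: 45 boxes
Total cost = 2255.
So Printing3→K carries 30 boxes.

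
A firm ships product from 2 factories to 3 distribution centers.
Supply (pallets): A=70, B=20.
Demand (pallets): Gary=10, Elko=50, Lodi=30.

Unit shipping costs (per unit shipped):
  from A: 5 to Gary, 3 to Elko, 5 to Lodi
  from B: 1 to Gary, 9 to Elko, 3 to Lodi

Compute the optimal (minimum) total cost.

One minimum-cost allocation:
  A→Elko: 50 × 3 = 150
  A→Lodi: 20 × 5 = 100
  B→Gary: 10 × 1 = 10
  B→Lodi: 10 × 3 = 30
Total = 150 + 100 + 10 + 30 = 290.
(Supply check: A ships 70; B ships 20.)

290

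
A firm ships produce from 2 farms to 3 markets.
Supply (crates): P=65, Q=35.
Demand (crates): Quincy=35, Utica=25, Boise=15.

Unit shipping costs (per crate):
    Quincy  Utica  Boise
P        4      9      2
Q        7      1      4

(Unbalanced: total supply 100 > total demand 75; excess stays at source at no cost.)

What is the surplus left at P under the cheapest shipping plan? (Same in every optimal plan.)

15

An optimal plan:
  P→Quincy: 35 crates
  P→Boise: 15 crates
  Q→Utica: 25 crates
Total cost = 195.
P ships 50 of its 65, leaving 15.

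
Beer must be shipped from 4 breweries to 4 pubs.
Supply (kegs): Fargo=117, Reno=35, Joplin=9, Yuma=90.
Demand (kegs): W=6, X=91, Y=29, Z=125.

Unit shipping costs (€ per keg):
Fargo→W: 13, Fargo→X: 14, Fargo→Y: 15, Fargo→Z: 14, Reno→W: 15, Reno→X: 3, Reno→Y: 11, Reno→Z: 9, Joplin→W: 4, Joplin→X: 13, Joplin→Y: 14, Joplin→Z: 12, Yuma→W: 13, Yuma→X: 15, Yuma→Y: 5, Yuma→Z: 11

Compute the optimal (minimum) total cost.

One minimum-cost allocation:
  Fargo–X: 56 × €14 = €784
  Fargo–Z: 61 × €14 = €854
  Reno–X: 35 × €3 = €105
  Joplin–W: 6 × €4 = €24
  Joplin–Z: 3 × €12 = €36
  Yuma–Y: 29 × €5 = €145
  Yuma–Z: 61 × €11 = €671
Total = 784 + 854 + 105 + 24 + 36 + 145 + 671 = €2619.

2619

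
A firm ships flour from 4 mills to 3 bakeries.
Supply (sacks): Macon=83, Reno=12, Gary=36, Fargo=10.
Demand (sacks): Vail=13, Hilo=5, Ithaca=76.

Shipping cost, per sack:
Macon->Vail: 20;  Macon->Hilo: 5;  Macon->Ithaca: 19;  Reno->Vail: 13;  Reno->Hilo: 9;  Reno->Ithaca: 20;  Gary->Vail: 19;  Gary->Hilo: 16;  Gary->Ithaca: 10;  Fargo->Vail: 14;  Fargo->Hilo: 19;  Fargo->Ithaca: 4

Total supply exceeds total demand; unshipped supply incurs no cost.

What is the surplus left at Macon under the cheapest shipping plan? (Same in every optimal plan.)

47

Minimum-cost shipments:
  Macon→Vail: 1 sacks
  Macon→Hilo: 5 sacks
  Macon→Ithaca: 30 sacks
  Reno→Vail: 12 sacks
  Gary→Ithaca: 36 sacks
  Fargo→Ithaca: 10 sacks
Total cost = 1171.
Macon ships 36 of its 83, leaving 47.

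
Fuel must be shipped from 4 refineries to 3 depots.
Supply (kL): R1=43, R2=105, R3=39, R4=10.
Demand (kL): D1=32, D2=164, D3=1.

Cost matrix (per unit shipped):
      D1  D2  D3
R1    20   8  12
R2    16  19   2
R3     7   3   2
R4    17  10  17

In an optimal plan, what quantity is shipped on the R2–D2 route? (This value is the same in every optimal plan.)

72

The minimum-cost plan:
  R1->D2: 43 × 8 = 344
  R2->D1: 32 × 16 = 512
  R2->D2: 72 × 19 = 1368
  R2->D3: 1 × 2 = 2
  R3->D2: 39 × 3 = 117
  R4->D2: 10 × 10 = 100
Total cost = 2443.
So R2→D2 carries 72 kL.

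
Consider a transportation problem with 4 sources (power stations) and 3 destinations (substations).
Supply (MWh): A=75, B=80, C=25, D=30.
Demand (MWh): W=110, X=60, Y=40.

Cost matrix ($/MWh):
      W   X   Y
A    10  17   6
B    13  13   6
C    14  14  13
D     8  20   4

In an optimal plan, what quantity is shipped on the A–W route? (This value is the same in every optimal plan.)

75

Solving gives:
  A to W: 75 × $10 = $750
  B to X: 40 × $13 = $520
  B to Y: 40 × $6 = $240
  C to W: 5 × $14 = $70
  C to X: 20 × $14 = $280
  D to W: 30 × $8 = $240
Total cost = $2100.
So A→W carries 75 MWh.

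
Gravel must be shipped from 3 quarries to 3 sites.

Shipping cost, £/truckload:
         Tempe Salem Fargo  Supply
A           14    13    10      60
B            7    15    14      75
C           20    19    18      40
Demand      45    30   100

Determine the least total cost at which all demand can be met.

An optimal shipping plan:
  A to Fargo: 60 × £10 = £600
  B to Tempe: 45 × £7 = £315
  B to Fargo: 30 × £14 = £420
  C to Salem: 30 × £19 = £570
  C to Fargo: 10 × £18 = £180
Total = 600 + 315 + 420 + 570 + 180 = £2085.

2085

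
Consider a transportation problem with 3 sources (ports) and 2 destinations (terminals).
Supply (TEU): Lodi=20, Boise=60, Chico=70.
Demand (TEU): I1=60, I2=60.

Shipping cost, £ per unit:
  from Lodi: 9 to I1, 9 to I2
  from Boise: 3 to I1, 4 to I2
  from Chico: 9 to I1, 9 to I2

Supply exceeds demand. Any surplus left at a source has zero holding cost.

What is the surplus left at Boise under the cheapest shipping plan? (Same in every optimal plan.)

0

Minimum-cost shipments:
  Lodi→I2: 20 × £9 = £180
  Boise→I1: 60 × £3 = £180
  Chico→I2: 40 × £9 = £360
Total cost = £720.
Boise ships 60 of its 60, leaving 0.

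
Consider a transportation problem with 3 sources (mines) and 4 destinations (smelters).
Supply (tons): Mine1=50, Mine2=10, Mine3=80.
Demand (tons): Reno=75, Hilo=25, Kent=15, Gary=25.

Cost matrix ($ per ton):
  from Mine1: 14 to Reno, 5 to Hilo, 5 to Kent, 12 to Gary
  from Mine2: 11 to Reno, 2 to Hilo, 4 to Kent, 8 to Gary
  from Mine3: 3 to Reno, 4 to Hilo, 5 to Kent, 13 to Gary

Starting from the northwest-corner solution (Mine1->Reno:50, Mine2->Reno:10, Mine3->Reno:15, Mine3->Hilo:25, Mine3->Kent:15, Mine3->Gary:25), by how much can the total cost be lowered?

Current plan cost = 50·14 + 10·11 + 15·3 + 25·4 + 15·5 + 25·13 = $1355.
Optimal plan:
  Mine1–Hilo: 20 × $5 = $100
  Mine1–Kent: 15 × $5 = $75
  Mine1–Gary: 15 × $12 = $180
  Mine2–Gary: 10 × $8 = $80
  Mine3–Reno: 75 × $3 = $225
  Mine3–Hilo: 5 × $4 = $20
Optimal cost = $680.
Saving = 1355 − 680 = $675.

675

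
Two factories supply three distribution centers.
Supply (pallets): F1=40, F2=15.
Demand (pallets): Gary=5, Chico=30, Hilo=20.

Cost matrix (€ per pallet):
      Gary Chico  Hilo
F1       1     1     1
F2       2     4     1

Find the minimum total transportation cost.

55

One minimum-cost allocation:
  F1->Gary: 5 × €1 = €5
  F1->Chico: 30 × €1 = €30
  F1->Hilo: 5 × €1 = €5
  F2->Hilo: 15 × €1 = €15
Total = 5 + 30 + 5 + 15 = €55.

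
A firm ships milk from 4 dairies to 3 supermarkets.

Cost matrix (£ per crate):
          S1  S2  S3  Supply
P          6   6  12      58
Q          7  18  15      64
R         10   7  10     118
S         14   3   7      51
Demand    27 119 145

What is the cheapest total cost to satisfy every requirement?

An optimal shipping plan:
  P–S2: 58 × £6 = £348
  Q–S1: 27 × £7 = £189
  Q–S3: 37 × £15 = £555
  R–S2: 10 × £7 = £70
  R–S3: 108 × £10 = £1080
  S–S2: 51 × £3 = £153
Total = 348 + 189 + 555 + 70 + 1080 + 153 = £2395.
(Supply check: P ships 58; Q ships 64; R ships 118; S ships 51.)

2395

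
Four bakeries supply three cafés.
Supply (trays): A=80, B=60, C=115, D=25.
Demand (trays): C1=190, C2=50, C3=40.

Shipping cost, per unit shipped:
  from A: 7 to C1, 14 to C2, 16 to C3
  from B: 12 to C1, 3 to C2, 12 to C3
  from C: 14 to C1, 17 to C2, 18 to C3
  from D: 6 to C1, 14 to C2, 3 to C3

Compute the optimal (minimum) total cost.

Optimal allocation:
  A→C1: 80 × 7 = 560
  B→C2: 50 × 3 = 150
  B→C3: 10 × 12 = 120
  C→C1: 110 × 14 = 1540
  C→C3: 5 × 18 = 90
  D→C3: 25 × 3 = 75
Total = 560 + 150 + 120 + 1540 + 90 + 75 = 2535.
(Supply check: A ships 80; B ships 60; C ships 115; D ships 25.)

2535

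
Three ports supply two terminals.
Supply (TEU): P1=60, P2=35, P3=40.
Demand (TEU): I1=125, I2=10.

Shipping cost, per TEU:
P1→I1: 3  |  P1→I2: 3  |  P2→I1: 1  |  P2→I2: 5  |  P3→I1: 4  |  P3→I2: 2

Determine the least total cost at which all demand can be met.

Optimal allocation:
  P1->I1: 60 TEU
  P2->I1: 35 TEU
  P3->I1: 30 TEU
  P3->I2: 10 TEU
Total cost = 355.

355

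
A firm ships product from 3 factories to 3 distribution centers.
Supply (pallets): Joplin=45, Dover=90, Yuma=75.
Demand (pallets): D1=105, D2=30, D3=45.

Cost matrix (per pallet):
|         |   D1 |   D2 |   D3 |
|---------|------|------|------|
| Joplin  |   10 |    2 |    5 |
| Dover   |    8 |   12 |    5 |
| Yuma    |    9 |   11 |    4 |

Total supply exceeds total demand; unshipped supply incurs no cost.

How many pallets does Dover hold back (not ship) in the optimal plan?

0

An optimal plan:
  Joplin->D2: 30 × 2 = 60
  Dover->D1: 90 × 8 = 720
  Yuma->D1: 15 × 9 = 135
  Yuma->D3: 45 × 4 = 180
Total cost = 1095.
Dover ships 90 of its 90, leaving 0.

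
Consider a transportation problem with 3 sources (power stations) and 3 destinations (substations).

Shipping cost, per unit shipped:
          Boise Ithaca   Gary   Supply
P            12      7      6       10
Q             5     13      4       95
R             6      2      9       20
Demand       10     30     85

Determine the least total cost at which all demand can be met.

A cheapest plan:
  P to Ithaca: 10 × 7 = 70
  Q to Boise: 10 × 5 = 50
  Q to Gary: 85 × 4 = 340
  R to Ithaca: 20 × 2 = 40
Total = 70 + 50 + 340 + 40 = 500.
(Supply check: P ships 10; Q ships 95; R ships 20.)

500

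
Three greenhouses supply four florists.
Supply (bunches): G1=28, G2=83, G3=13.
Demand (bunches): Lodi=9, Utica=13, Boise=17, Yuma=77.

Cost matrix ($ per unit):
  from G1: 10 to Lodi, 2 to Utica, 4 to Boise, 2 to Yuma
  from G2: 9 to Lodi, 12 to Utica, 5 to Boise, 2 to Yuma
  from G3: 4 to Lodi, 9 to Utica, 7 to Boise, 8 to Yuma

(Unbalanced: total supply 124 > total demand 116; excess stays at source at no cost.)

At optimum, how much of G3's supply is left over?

Minimum-cost shipments:
  G1–Utica: 13 × $2 = $26
  G1–Boise: 15 × $4 = $60
  G2–Boise: 2 × $5 = $10
  G2–Yuma: 77 × $2 = $154
  G3–Lodi: 9 × $4 = $36
Total cost = $286.
G3 ships 9 of its 13, leaving 4.

4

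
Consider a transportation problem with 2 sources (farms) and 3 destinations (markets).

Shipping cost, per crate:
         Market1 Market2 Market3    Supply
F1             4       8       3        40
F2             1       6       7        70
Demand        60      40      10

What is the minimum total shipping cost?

390

Optimal allocation:
  F1–Market2: 30 × 8 = 240
  F1–Market3: 10 × 3 = 30
  F2–Market1: 60 × 1 = 60
  F2–Market2: 10 × 6 = 60
Total = 240 + 30 + 60 + 60 = 390.
(Supply check: F1 ships 40; F2 ships 70.)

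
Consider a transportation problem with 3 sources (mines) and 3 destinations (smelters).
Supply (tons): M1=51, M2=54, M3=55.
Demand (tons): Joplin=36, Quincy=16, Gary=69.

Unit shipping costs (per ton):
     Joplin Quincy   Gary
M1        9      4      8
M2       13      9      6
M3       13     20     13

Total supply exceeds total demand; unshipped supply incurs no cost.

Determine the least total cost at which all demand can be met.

896

Optimal allocation:
  M1->Joplin: 20 × 9 = 180
  M1->Quincy: 16 × 4 = 64
  M1->Gary: 15 × 8 = 120
  M2->Gary: 54 × 6 = 324
  M3->Joplin: 16 × 13 = 208
Total = 180 + 64 + 120 + 324 + 208 = 896.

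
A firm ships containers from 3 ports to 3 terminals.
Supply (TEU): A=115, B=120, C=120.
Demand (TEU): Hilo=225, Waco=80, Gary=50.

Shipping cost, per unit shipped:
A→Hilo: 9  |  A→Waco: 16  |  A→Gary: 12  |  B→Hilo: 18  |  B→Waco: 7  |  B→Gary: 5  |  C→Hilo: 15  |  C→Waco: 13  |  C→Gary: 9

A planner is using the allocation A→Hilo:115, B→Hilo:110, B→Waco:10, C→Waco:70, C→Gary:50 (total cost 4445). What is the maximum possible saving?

910

Current plan cost = 115·9 + 110·18 + 10·7 + 70·13 + 50·9 = 4445.
Optimal plan:
  A->Hilo: 115 × 9 = 1035
  B->Waco: 80 × 7 = 560
  B->Gary: 40 × 5 = 200
  C->Hilo: 110 × 15 = 1650
  C->Gary: 10 × 9 = 90
Optimal cost = 3535.
Saving = 4445 − 3535 = 910.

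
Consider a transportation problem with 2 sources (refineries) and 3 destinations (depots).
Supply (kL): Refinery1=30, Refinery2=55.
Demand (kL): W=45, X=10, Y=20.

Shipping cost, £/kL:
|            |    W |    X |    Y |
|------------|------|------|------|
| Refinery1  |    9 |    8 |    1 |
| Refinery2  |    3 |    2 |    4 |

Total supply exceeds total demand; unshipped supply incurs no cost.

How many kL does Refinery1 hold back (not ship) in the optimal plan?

Minimum-cost shipments:
  Refinery1->Y: 20 × £1 = £20
  Refinery2->W: 45 × £3 = £135
  Refinery2->X: 10 × £2 = £20
Total cost = £175.
Refinery1 ships 20 of its 30, leaving 10.

10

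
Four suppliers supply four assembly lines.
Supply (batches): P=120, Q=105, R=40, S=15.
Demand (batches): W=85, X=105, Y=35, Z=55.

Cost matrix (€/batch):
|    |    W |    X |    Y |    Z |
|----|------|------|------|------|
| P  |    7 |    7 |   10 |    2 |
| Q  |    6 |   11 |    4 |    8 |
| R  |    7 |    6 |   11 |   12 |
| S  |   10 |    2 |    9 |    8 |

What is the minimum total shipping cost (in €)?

Optimal allocation:
  P–W: 15 × €7 = €105
  P–X: 50 × €7 = €350
  P–Z: 55 × €2 = €110
  Q–W: 70 × €6 = €420
  Q–Y: 35 × €4 = €140
  R–X: 40 × €6 = €240
  S–X: 15 × €2 = €30
Total = 105 + 350 + 110 + 420 + 140 + 240 + 30 = €1395.

1395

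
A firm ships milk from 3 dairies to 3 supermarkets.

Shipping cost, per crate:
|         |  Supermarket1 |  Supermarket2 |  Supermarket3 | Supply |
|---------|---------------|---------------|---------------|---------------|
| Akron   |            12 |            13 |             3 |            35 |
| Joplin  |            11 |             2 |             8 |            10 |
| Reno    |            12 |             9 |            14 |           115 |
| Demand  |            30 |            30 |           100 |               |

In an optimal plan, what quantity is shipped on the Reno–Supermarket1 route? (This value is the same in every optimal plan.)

The minimum-cost plan:
  Akron→Supermarket3: 35 × 3 = 105
  Joplin→Supermarket2: 10 × 2 = 20
  Reno→Supermarket1: 30 × 12 = 360
  Reno→Supermarket2: 20 × 9 = 180
  Reno→Supermarket3: 65 × 14 = 910
Total cost = 1575.
So Reno→Supermarket1 carries 30 crates.

30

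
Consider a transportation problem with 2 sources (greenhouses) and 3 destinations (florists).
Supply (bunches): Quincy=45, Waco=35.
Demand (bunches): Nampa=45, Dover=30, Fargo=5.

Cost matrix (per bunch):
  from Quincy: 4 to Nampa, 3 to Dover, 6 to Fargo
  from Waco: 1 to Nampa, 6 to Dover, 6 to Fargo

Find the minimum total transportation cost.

One minimum-cost allocation:
  Quincy to Nampa: 10 × 4 = 40
  Quincy to Dover: 30 × 3 = 90
  Quincy to Fargo: 5 × 6 = 30
  Waco to Nampa: 35 × 1 = 35
Total = 40 + 90 + 30 + 35 = 195.
(Supply check: Quincy ships 45; Waco ships 35.)

195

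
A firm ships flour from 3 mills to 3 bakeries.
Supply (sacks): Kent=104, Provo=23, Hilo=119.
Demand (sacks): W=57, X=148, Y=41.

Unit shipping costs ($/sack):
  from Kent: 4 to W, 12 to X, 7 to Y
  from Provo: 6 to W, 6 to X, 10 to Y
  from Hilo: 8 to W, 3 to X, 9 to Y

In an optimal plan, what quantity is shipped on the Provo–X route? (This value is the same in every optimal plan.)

The minimum-cost plan:
  Kent→W: 57 × $4 = $228
  Kent→X: 6 × $12 = $72
  Kent→Y: 41 × $7 = $287
  Provo→X: 23 × $6 = $138
  Hilo→X: 119 × $3 = $357
Total cost = $1082.
So Provo→X carries 23 sacks.

23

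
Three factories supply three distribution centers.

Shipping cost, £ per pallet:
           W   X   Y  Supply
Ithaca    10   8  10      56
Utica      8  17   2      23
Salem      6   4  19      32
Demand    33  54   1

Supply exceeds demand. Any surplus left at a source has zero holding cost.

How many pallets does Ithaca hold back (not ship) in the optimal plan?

An optimal plan:
  Ithaca->X: 33 × £8 = £264
  Utica->W: 22 × £8 = £176
  Utica->Y: 1 × £2 = £2
  Salem->W: 11 × £6 = £66
  Salem->X: 21 × £4 = £84
Total cost = £592.
Ithaca ships 33 of its 56, leaving 23.

23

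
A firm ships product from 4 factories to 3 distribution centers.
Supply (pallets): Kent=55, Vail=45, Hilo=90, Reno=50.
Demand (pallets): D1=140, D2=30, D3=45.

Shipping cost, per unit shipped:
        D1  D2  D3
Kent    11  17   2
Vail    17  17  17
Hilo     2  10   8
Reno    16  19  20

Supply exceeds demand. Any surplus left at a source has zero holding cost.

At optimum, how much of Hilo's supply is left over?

0

An optimal plan:
  Kent to D1: 10 pallets
  Kent to D3: 45 pallets
  Vail to D2: 30 pallets
  Hilo to D1: 90 pallets
  Reno to D1: 40 pallets
Total cost = 1530.
Hilo ships 90 of its 90, leaving 0.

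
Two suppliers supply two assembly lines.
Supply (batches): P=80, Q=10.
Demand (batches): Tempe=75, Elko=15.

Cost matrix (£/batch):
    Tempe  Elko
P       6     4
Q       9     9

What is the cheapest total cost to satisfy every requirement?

A cheapest plan:
  P→Tempe: 65 batches
  P→Elko: 15 batches
  Q→Tempe: 10 batches
Total cost = £540.

540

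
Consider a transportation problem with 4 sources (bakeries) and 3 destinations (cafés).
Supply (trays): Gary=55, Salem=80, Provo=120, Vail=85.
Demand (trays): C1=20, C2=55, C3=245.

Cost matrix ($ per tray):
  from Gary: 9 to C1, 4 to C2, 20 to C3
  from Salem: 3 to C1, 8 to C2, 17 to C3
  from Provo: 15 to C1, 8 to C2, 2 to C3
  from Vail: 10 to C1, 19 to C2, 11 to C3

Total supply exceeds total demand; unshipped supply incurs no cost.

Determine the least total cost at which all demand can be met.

Optimal allocation:
  Gary–C2: 55 × $4 = $220
  Salem–C1: 20 × $3 = $60
  Salem–C3: 40 × $17 = $680
  Provo–C3: 120 × $2 = $240
  Vail–C3: 85 × $11 = $935
Total = 220 + 60 + 680 + 240 + 935 = $2135.
(Supply check: Gary ships 55; Salem ships 60; Provo ships 120; Vail ships 85.)

2135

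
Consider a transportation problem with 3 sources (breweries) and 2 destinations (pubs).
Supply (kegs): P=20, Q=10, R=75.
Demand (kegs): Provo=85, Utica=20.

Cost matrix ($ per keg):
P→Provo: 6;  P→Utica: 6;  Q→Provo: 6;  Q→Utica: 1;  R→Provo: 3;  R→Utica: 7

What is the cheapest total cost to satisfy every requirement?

Optimal allocation:
  P–Provo: 10 kegs
  P–Utica: 10 kegs
  Q–Utica: 10 kegs
  R–Provo: 75 kegs
Total cost = $355.
(Supply check: P ships 20; Q ships 10; R ships 75.)

355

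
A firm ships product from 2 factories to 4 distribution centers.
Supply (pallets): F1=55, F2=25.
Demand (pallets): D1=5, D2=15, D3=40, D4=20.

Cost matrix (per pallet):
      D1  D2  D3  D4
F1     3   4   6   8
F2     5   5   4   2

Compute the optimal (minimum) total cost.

345

An optimal shipping plan:
  F1→D1: 5 pallets
  F1→D2: 15 pallets
  F1→D3: 35 pallets
  F2→D3: 5 pallets
  F2→D4: 20 pallets
Total cost = 345.
(Supply check: F1 ships 55; F2 ships 25.)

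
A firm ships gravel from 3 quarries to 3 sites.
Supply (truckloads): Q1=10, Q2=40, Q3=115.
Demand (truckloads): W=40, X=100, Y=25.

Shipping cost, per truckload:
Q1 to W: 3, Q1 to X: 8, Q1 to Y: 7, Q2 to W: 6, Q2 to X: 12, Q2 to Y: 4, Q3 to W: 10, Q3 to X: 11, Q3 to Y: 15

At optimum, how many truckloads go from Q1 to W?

Optimal shipments:
  Q1→W: 10 × 3 = 30
  Q2→W: 15 × 6 = 90
  Q2→Y: 25 × 4 = 100
  Q3→W: 15 × 10 = 150
  Q3→X: 100 × 11 = 1100
Total cost = 1470.
So Q1→W carries 10 truckloads.

10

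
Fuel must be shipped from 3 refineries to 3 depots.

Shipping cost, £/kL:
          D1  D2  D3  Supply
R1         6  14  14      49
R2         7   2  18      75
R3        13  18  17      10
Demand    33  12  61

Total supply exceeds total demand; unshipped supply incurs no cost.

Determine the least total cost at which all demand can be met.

Optimal allocation:
  R1–D3: 49 × £14 = £686
  R2–D1: 33 × £7 = £231
  R2–D2: 12 × £2 = £24
  R2–D3: 2 × £18 = £36
  R3–D3: 10 × £17 = £170
Total = 686 + 231 + 24 + 36 + 170 = £1147.
(Supply check: R1 ships 49; R2 ships 47; R3 ships 10.)

1147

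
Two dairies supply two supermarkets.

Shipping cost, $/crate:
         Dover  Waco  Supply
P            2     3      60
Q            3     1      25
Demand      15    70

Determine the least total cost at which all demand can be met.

An optimal shipping plan:
  P->Dover: 15 × $2 = $30
  P->Waco: 45 × $3 = $135
  Q->Waco: 25 × $1 = $25
Total = 30 + 135 + 25 = $190.

190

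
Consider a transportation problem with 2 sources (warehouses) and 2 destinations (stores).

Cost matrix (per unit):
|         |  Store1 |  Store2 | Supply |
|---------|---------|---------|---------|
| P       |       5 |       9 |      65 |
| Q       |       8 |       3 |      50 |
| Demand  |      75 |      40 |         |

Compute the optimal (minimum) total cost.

525

One minimum-cost allocation:
  P→Store1: 65 units
  Q→Store1: 10 units
  Q→Store2: 40 units
Total cost = 525.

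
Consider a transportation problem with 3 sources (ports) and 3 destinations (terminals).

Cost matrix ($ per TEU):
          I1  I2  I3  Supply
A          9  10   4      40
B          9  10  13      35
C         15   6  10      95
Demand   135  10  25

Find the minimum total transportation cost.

One minimum-cost allocation:
  A→I1: 15 × $9 = $135
  A→I3: 25 × $4 = $100
  B→I1: 35 × $9 = $315
  C→I1: 85 × $15 = $1275
  C→I2: 10 × $6 = $60
Total = 135 + 100 + 315 + 1275 + 60 = $1885.

1885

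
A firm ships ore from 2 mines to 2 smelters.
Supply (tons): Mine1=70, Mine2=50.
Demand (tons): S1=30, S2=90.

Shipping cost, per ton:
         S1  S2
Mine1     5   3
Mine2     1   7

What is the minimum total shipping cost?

380

A cheapest plan:
  Mine1→S2: 70 tons
  Mine2→S1: 30 tons
  Mine2→S2: 20 tons
Total cost = 380.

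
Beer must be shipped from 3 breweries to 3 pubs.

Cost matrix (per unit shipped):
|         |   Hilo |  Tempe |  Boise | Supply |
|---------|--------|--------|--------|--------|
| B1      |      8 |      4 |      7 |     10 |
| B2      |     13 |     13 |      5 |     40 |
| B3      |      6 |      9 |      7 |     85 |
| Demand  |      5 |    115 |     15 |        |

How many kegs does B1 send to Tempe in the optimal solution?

The minimum-cost plan:
  B1–Tempe: 10 × 4 = 40
  B2–Tempe: 25 × 13 = 325
  B2–Boise: 15 × 5 = 75
  B3–Hilo: 5 × 6 = 30
  B3–Tempe: 80 × 9 = 720
Total cost = 1190.
So B1→Tempe carries 10 kegs.

10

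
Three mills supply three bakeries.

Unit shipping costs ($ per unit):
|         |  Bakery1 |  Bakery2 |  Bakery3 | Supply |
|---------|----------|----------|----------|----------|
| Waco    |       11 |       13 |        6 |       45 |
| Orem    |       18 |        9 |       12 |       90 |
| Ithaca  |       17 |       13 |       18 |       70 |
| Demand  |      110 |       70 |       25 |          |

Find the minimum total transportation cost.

A cheapest plan:
  Waco to Bakery1: 40 × $11 = $440
  Waco to Bakery3: 5 × $6 = $30
  Orem to Bakery2: 70 × $9 = $630
  Orem to Bakery3: 20 × $12 = $240
  Ithaca to Bakery1: 70 × $17 = $1190
Total = 440 + 30 + 630 + 240 + 1190 = $2530.
(Supply check: Waco ships 45; Orem ships 90; Ithaca ships 70.)

2530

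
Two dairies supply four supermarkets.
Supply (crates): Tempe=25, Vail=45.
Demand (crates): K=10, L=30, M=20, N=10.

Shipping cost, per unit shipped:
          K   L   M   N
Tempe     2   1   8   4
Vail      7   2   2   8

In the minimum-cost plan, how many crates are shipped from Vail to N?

0

The minimum-cost plan:
  Tempe–K: 10 crates
  Tempe–L: 5 crates
  Tempe–N: 10 crates
  Vail–L: 25 crates
  Vail–M: 20 crates
Total cost = 155.
The route Vail→N is not used.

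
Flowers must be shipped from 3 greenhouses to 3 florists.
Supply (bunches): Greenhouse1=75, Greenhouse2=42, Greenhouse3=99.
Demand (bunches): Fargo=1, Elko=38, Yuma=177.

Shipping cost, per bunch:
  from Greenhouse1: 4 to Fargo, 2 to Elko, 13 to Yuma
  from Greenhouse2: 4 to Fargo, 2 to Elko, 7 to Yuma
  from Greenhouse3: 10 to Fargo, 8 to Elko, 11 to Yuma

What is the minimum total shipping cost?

Optimal allocation:
  Greenhouse1→Fargo: 1 × 4 = 4
  Greenhouse1→Elko: 38 × 2 = 76
  Greenhouse1→Yuma: 36 × 13 = 468
  Greenhouse2→Yuma: 42 × 7 = 294
  Greenhouse3→Yuma: 99 × 11 = 1089
Total = 4 + 76 + 468 + 294 + 1089 = 1931.
(Supply check: Greenhouse1 ships 75; Greenhouse2 ships 42; Greenhouse3 ships 99.)

1931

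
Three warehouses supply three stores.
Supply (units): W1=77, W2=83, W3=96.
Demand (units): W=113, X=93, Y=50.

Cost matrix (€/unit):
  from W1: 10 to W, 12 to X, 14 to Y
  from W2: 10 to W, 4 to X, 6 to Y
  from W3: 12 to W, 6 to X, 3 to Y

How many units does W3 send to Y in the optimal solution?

50

Optimal shipments:
  W1->W: 77 units
  W2->X: 83 units
  W3->W: 36 units
  W3->X: 10 units
  W3->Y: 50 units
Total cost = €1744.
So W3→Y carries 50 units.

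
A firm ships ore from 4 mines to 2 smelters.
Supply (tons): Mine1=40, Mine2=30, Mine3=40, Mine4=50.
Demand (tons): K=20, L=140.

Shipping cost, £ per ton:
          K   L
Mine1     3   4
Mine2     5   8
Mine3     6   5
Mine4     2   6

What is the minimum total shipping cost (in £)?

820

Optimal allocation:
  Mine1–L: 40 × £4 = £160
  Mine2–L: 30 × £8 = £240
  Mine3–L: 40 × £5 = £200
  Mine4–K: 20 × £2 = £40
  Mine4–L: 30 × £6 = £180
Total = 160 + 240 + 200 + 40 + 180 = £820.
(Supply check: Mine1 ships 40; Mine2 ships 30; Mine3 ships 40; Mine4 ships 50.)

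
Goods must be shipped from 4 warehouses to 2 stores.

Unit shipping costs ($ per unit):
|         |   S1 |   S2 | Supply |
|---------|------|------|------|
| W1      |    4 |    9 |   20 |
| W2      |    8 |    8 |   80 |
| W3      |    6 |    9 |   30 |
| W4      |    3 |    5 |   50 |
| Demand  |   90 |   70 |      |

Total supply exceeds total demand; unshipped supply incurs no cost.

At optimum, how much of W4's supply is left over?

0

An optimal plan:
  W1→S1: 20 × $4 = $80
  W2→S2: 70 × $8 = $560
  W3→S1: 20 × $6 = $120
  W4→S1: 50 × $3 = $150
Total cost = $910.
W4 ships 50 of its 50, leaving 0.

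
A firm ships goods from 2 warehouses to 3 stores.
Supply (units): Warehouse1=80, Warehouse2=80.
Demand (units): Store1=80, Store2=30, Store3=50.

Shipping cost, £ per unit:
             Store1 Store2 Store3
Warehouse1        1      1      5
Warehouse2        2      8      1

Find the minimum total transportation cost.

An optimal shipping plan:
  Warehouse1→Store1: 50 × £1 = £50
  Warehouse1→Store2: 30 × £1 = £30
  Warehouse2→Store1: 30 × £2 = £60
  Warehouse2→Store3: 50 × £1 = £50
Total = 50 + 30 + 60 + 50 = £190.

190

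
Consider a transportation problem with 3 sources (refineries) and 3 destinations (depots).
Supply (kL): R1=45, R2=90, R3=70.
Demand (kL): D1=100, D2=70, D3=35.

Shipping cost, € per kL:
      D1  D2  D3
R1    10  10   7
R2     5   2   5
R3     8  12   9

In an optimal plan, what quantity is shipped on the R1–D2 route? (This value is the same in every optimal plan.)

The minimum-cost plan:
  R1–D1: 10 × €10 = €100
  R1–D3: 35 × €7 = €245
  R2–D1: 20 × €5 = €100
  R2–D2: 70 × €2 = €140
  R3–D1: 70 × €8 = €560
Total cost = €1145.
The route R1→D2 is not used.

0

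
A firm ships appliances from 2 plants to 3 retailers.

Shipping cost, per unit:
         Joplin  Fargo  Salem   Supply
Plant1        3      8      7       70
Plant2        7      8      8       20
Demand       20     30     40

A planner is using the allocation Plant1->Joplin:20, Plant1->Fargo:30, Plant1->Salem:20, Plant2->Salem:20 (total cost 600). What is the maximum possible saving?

Current plan cost = 20·3 + 30·8 + 20·7 + 20·8 = 600.
Optimal plan:
  Plant1–Joplin: 20 units
  Plant1–Fargo: 10 units
  Plant1–Salem: 40 units
  Plant2–Fargo: 20 units
Optimal cost = 580.
Saving = 600 − 580 = 20.

20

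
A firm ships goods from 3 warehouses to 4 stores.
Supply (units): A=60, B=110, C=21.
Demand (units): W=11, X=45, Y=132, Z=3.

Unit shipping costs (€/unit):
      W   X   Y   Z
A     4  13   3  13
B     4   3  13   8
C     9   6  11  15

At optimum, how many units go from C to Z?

Solving gives:
  A to Y: 60 × €3 = €180
  B to W: 11 × €4 = €44
  B to X: 45 × €3 = €135
  B to Y: 51 × €13 = €663
  B to Z: 3 × €8 = €24
  C to Y: 21 × €11 = €231
Total cost = €1277.
The route C→Z is not used.

0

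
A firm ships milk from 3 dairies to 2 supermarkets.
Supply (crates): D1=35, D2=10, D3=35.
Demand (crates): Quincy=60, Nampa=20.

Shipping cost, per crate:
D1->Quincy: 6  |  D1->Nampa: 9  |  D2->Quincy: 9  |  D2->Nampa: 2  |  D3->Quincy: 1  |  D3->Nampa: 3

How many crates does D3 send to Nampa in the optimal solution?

10

The minimum-cost plan:
  D1→Quincy: 35 crates
  D2→Nampa: 10 crates
  D3→Quincy: 25 crates
  D3→Nampa: 10 crates
Total cost = 285.
So D3→Nampa carries 10 crates.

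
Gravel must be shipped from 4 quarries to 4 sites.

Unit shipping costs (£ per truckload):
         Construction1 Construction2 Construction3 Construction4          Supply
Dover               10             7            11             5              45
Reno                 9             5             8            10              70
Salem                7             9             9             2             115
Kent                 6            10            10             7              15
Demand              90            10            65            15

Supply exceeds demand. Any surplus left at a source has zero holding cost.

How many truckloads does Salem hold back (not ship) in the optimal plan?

20

An optimal plan:
  Reno to Construction2: 10 × £5 = £50
  Reno to Construction3: 60 × £8 = £480
  Salem to Construction1: 75 × £7 = £525
  Salem to Construction3: 5 × £9 = £45
  Salem to Construction4: 15 × £2 = £30
  Kent to Construction1: 15 × £6 = £90
Total cost = £1220.
Salem ships 95 of its 115, leaving 20.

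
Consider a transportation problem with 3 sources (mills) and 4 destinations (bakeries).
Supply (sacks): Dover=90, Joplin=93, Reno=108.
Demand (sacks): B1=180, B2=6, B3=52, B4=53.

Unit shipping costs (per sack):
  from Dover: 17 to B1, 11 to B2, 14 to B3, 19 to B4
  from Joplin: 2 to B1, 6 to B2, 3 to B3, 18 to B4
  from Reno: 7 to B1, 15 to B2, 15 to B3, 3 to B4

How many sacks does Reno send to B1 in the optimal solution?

55

Optimal shipments:
  Dover to B1: 32 × 17 = 544
  Dover to B2: 6 × 11 = 66
  Dover to B3: 52 × 14 = 728
  Joplin to B1: 93 × 2 = 186
  Reno to B1: 55 × 7 = 385
  Reno to B4: 53 × 3 = 159
Total cost = 2068.
So Reno→B1 carries 55 sacks.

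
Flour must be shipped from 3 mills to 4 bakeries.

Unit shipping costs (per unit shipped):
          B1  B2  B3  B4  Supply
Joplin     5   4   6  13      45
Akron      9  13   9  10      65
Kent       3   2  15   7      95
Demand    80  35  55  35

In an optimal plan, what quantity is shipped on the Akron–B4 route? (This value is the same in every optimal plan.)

The minimum-cost plan:
  Joplin→B2: 20 × 4 = 80
  Joplin→B3: 25 × 6 = 150
  Akron→B3: 30 × 9 = 270
  Akron→B4: 35 × 10 = 350
  Kent→B1: 80 × 3 = 240
  Kent→B2: 15 × 2 = 30
Total cost = 1120.
So Akron→B4 carries 35 sacks.

35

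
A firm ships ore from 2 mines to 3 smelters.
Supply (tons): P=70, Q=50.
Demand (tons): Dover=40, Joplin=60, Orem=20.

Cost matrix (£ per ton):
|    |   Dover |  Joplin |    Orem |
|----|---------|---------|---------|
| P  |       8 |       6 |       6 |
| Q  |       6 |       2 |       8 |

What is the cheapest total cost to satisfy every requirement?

Optimal allocation:
  P→Dover: 40 × £8 = £320
  P→Joplin: 10 × £6 = £60
  P→Orem: 20 × £6 = £120
  Q→Joplin: 50 × £2 = £100
Total = 320 + 60 + 120 + 100 = £600.
(Supply check: P ships 70; Q ships 50.)

600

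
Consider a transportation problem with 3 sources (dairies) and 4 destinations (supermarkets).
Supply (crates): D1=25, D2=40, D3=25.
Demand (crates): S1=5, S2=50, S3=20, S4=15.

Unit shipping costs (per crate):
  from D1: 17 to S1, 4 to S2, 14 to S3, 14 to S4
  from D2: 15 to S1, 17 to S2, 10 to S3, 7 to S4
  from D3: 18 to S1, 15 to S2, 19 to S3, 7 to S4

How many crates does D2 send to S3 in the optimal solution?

Solving gives:
  D1–S2: 25 × 4 = 100
  D2–S1: 5 × 15 = 75
  D2–S3: 20 × 10 = 200
  D2–S4: 15 × 7 = 105
  D3–S2: 25 × 15 = 375
Total cost = 855.
So D2→S3 carries 20 crates.

20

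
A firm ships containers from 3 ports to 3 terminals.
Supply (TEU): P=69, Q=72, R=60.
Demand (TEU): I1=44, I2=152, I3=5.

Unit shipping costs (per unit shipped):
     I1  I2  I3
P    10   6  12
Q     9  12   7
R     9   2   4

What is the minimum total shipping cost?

1241

An optimal shipping plan:
  P–I2: 69 × 6 = 414
  Q–I1: 44 × 9 = 396
  Q–I2: 23 × 12 = 276
  Q–I3: 5 × 7 = 35
  R–I2: 60 × 2 = 120
Total = 414 + 396 + 276 + 35 + 120 = 1241.
(Supply check: P ships 69; Q ships 72; R ships 60.)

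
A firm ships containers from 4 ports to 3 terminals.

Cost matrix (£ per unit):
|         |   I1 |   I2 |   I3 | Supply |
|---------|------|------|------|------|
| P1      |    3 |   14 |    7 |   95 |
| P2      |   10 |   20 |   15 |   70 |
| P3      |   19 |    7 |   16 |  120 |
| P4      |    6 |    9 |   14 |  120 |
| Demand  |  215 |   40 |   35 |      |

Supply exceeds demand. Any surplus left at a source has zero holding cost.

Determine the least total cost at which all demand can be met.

An optimal shipping plan:
  P1→I1: 60 × £3 = £180
  P1→I3: 35 × £7 = £245
  P2→I1: 35 × £10 = £350
  P3→I2: 40 × £7 = £280
  P4→I1: 120 × £6 = £720
Total = 180 + 245 + 350 + 280 + 720 = £1775.
(Supply check: P1 ships 95; P2 ships 35; P3 ships 40; P4 ships 120.)

1775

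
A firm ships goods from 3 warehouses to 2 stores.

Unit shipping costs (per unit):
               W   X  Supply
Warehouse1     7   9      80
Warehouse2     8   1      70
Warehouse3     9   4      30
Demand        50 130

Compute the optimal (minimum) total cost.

810

A cheapest plan:
  Warehouse1–W: 50 × 7 = 350
  Warehouse1–X: 30 × 9 = 270
  Warehouse2–X: 70 × 1 = 70
  Warehouse3–X: 30 × 4 = 120
Total = 350 + 270 + 70 + 120 = 810.
(Supply check: Warehouse1 ships 80; Warehouse2 ships 70; Warehouse3 ships 30.)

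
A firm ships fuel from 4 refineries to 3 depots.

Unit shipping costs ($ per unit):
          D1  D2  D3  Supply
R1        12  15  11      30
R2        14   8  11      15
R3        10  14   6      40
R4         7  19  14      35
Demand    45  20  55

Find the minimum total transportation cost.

A cheapest plan:
  R1–D1: 10 kL
  R1–D2: 5 kL
  R1–D3: 15 kL
  R2–D2: 15 kL
  R3–D3: 40 kL
  R4–D1: 35 kL
Total cost = $965.
(Supply check: R1 ships 30; R2 ships 15; R3 ships 40; R4 ships 35.)

965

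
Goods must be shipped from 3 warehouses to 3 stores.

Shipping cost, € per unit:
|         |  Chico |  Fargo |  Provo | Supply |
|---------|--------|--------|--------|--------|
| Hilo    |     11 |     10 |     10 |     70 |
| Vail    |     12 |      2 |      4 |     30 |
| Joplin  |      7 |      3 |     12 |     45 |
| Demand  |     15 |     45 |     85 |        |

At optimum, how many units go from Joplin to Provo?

Optimal shipments:
  Hilo to Chico: 15 × €11 = €165
  Hilo to Provo: 55 × €10 = €550
  Vail to Provo: 30 × €4 = €120
  Joplin to Fargo: 45 × €3 = €135
Total cost = €970.
The route Joplin→Provo is not used.

0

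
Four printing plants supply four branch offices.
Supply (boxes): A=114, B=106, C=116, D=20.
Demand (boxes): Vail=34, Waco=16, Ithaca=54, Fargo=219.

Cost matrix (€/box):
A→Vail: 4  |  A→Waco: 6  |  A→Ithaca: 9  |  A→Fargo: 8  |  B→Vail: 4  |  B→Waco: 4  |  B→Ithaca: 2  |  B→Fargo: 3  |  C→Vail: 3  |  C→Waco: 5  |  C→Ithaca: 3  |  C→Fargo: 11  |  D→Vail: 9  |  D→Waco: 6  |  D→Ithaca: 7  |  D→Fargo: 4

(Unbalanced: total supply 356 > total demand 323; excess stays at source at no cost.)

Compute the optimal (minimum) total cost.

1486

A cheapest plan:
  A–Fargo: 93 × €8 = €744
  B–Fargo: 106 × €3 = €318
  C–Vail: 34 × €3 = €102
  C–Waco: 16 × €5 = €80
  C–Ithaca: 54 × €3 = €162
  D–Fargo: 20 × €4 = €80
Total = 744 + 318 + 102 + 80 + 162 + 80 = €1486.
(Supply check: A ships 93; B ships 106; C ships 104; D ships 20.)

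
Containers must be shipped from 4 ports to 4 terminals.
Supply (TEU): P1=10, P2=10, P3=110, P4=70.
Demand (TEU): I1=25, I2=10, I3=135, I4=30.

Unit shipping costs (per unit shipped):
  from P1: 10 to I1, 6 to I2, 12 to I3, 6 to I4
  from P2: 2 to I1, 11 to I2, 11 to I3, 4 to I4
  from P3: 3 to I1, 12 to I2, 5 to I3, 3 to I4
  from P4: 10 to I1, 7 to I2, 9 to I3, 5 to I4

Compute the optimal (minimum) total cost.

1110

One minimum-cost allocation:
  P1–I2: 10 × 6 = 60
  P2–I1: 10 × 2 = 20
  P3–I1: 15 × 3 = 45
  P3–I3: 95 × 5 = 475
  P4–I3: 40 × 9 = 360
  P4–I4: 30 × 5 = 150
Total = 60 + 20 + 45 + 475 + 360 + 150 = 1110.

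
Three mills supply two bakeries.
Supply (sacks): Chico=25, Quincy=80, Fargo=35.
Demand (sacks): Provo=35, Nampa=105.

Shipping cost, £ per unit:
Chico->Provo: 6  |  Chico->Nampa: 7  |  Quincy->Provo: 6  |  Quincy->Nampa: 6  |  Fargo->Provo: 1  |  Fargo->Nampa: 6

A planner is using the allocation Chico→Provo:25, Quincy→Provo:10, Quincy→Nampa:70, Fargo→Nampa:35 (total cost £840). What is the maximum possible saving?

150

Current plan cost = 25·6 + 10·6 + 70·6 + 35·6 = £840.
Optimal plan:
  Chico–Nampa: 25 × £7 = £175
  Quincy–Nampa: 80 × £6 = £480
  Fargo–Provo: 35 × £1 = £35
Optimal cost = £690.
Saving = 840 − 690 = £150.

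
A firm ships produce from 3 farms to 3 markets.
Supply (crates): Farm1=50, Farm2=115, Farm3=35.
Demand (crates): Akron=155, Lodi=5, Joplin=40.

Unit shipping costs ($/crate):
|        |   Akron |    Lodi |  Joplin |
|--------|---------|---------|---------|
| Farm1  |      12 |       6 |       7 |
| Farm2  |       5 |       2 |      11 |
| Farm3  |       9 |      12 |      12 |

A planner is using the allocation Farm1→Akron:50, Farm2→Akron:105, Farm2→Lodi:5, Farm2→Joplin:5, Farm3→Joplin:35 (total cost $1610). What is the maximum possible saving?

350

Current plan cost = 50·12 + 105·5 + 5·2 + 5·11 + 35·12 = $1610.
Optimal plan:
  Farm1 to Akron: 5 × $12 = $60
  Farm1 to Lodi: 5 × $6 = $30
  Farm1 to Joplin: 40 × $7 = $280
  Farm2 to Akron: 115 × $5 = $575
  Farm3 to Akron: 35 × $9 = $315
Optimal cost = $1260.
Saving = 1610 − 1260 = $350.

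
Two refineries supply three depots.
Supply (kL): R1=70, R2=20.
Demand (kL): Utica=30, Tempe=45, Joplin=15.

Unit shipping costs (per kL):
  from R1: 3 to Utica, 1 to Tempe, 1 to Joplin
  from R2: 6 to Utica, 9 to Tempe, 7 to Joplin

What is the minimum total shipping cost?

210

One minimum-cost allocation:
  R1–Utica: 10 × 3 = 30
  R1–Tempe: 45 × 1 = 45
  R1–Joplin: 15 × 1 = 15
  R2–Utica: 20 × 6 = 120
Total = 30 + 45 + 15 + 120 = 210.
(Supply check: R1 ships 70; R2 ships 20.)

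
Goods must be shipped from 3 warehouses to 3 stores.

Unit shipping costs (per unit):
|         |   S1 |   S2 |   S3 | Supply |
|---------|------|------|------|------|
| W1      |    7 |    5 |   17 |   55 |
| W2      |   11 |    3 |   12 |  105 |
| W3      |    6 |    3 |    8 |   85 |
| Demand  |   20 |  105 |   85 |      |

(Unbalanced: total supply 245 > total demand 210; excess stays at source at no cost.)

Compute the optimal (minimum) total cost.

1135

A cheapest plan:
  W1 to S1: 20 units
  W2 to S2: 105 units
  W3 to S3: 85 units
Total cost = 1135.
(Supply check: W1 ships 20; W2 ships 105; W3 ships 85.)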